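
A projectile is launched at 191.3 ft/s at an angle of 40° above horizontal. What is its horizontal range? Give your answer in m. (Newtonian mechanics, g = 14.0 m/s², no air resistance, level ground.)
R = v₀² sin(2θ) / g (with unit conversion) = 239.2 m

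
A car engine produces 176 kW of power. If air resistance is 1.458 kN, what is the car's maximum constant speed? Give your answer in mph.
P = Fv → v = P/F = 176000 W / 1458 N = 120.7 m/s = 270.0 mph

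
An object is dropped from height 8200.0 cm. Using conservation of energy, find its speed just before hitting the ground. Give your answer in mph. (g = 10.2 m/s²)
mgh = ½mv² → v = √(2gh) = √(2×10.2×82) = 40.9 m/s = 91.49 mph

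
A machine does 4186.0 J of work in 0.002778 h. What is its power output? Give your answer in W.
P = W/t = 4186 J / 10 s = 418.6 W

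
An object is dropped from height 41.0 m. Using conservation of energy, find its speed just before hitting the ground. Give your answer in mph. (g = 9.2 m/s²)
mgh = ½mv² → v = √(2gh) = √(2×9.2×41) = 27.47 m/s = 61.44 mph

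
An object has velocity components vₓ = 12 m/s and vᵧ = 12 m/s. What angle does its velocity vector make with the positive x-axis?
θ = arctan(vᵧ/vₓ) = arctan(12/12) = 45.0°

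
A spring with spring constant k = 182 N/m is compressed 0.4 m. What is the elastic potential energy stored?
PE = ½kx² = ½×182×0.4² = 14.56 J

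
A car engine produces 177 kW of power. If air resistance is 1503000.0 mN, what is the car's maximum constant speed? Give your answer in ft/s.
P = Fv → v = P/F = 177000 W / 1503 N = 117.8 m/s = 386.4 ft/s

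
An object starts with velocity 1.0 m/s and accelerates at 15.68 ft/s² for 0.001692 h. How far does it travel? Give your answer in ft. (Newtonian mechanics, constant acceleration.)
d = v₀t + ½at² (with unit conversion) = 310.9 ft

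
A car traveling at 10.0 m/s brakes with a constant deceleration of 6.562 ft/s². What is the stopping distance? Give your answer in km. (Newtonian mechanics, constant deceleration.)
d = v₀² / (2a) (with unit conversion) = 0.025 km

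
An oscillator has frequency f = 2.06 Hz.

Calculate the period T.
T = 1/f = 1/2.06 = 0.4854 s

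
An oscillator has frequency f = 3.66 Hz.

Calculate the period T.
T = 1/f = 1/3.66 = 0.2732 s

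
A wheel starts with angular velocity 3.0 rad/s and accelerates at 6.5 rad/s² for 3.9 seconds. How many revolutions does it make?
θ = ω₀t + ½αt² = 3.0×3.9 + ½×6.5×3.9² = 61.13 rad
Revolutions = θ/(2π) = 61.13/(2π) = 9.73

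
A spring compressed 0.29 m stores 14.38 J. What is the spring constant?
PE = ½kx² → k = 2PE/x² = 2×14.38/0.29² = 342.0 N/m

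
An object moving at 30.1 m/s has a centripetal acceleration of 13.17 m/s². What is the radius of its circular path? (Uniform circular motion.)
r = v²/a_c = 30.1²/13.17 = 68.79 m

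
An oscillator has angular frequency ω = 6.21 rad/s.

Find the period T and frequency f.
T = 2π/ω = 2π/6.21 = 1.012 s; f = ω/2π = 0.9884 Hz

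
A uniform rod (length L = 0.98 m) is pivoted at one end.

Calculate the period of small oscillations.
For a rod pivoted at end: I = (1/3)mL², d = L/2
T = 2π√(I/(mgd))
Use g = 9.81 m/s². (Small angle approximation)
I/m = (1/3)L² = 0.3201 m²; d = L/2 = 0.49 m
T = 2π√(I/(mgd)) = 2π√(0.3201/(9.81×0.49)) = 1.621 s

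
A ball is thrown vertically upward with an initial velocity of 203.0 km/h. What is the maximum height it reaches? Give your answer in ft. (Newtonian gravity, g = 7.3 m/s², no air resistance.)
h_max = v₀²/(2g) (with unit conversion) = 714.5 ft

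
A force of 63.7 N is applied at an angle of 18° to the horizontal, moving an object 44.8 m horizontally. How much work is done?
W = Fd cosθ = 63.7×44.8×cos(18°) = 2714.1 J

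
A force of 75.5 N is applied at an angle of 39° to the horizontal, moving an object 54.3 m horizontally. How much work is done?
W = Fd cosθ = 75.5×54.3×cos(39°) = 3186.0 J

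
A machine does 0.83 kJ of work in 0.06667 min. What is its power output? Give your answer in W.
P = W/t = 830 J / 4 s = 207.5 W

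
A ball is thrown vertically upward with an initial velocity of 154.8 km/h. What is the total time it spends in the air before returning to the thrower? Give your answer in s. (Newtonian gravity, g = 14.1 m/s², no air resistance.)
t_total = 2v₀/g (with unit conversion) = 6.099 s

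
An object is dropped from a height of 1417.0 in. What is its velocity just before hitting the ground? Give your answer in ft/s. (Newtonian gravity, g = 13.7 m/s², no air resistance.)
v = √(2gh) (with unit conversion) = 103.0 ft/s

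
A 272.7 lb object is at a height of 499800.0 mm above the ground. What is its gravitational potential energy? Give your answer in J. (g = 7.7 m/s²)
PE = mgh = 123.7 kg × 7.7 m/s² × 499.8 m = 4.76e+05 J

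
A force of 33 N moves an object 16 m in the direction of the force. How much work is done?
W = Fd = 33×16 = 528.0 J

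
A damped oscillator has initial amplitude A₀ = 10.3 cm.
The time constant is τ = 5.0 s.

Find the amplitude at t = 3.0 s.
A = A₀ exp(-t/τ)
A = A₀ exp(−t/τ) = 10.3×exp(−3.0/5.0) = 5.653 cm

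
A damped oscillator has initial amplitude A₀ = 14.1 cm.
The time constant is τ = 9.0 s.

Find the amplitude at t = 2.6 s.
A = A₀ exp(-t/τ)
A = A₀ exp(−t/τ) = 14.1×exp(−2.6/9.0) = 10.56 cm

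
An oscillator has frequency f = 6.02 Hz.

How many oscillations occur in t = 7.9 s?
n = f×t = 6.02×7.9 = 47.56 oscillations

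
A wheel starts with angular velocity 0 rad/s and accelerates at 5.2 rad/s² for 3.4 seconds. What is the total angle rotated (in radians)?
θ = ω₀t + ½αt² = 0×3.4 + ½×5.2×3.4² = 30.06 rad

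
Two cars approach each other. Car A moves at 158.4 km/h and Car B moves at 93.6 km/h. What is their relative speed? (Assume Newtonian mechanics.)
v_rel = v_A + v_B = 158.4 + 93.6 = 252.0 km/h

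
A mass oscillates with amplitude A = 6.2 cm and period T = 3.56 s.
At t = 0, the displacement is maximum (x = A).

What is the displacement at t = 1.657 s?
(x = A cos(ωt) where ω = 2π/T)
ω = 2π/T = 2π/3.56 = 1.765 rad/s
x = A cos(ωt) = 6.2×cos(1.765×1.657) = -6.054 cm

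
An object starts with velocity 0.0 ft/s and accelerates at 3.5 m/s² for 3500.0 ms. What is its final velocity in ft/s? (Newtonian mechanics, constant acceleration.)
v = v₀ + at (with unit conversion) = 40.19 ft/s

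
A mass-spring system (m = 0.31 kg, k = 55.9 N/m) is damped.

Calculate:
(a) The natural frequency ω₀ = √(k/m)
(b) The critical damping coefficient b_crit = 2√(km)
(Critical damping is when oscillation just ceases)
ω₀ = √(k/m) = √(55.9/0.31) = 13.43 rad/s
b_crit = 2√(km) = 2√(55.9×0.31) = 8.326 kg/s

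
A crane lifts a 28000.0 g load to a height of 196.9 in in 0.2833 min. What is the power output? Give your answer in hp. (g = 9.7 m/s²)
W = mgh = 28×9.7×5.001 = 1358 J
P = W/t = 1358/17 = 79.91 W = 0.1072 hp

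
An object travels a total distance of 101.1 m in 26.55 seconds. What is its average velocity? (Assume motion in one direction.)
v_avg = Δd / Δt = 101.1 / 26.55 = 3.81 m/s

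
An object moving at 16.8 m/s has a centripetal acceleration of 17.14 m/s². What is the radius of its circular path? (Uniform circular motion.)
r = v²/a_c = 16.8²/17.14 = 16.47 m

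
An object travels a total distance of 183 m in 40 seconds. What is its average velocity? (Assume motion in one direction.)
v_avg = Δd / Δt = 183 / 40 = 4.58 m/s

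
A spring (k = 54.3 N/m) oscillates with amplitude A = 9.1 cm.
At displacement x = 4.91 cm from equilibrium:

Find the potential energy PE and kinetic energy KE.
E_total = ½kA² = ½×54.3×(0.091)² = 0.2248 J
PE = ½kx² = ½×54.3×(0.0491)² = 0.06545 J
KE = E_total − PE = 0.1594 J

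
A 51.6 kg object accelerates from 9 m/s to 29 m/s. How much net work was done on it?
W_net = ΔKE = ½m(v₂² − v₁²) = ½×51.6×(29² − 9²) = 19608.0 J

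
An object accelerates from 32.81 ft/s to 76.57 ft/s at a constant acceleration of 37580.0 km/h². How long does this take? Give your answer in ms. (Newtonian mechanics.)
t = (v - v₀)/a (with unit conversion) = 4600.0 ms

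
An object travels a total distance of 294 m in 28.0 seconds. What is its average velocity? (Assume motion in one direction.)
v_avg = Δd / Δt = 294 / 28.0 = 10.5 m/s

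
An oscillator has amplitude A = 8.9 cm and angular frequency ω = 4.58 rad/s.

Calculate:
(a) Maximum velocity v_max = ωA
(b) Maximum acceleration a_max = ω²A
v_max = ωA = 4.58×0.089 = 0.4076 m/s
a_max = ω²A = 4.58²×0.089 = 1.867 m/s²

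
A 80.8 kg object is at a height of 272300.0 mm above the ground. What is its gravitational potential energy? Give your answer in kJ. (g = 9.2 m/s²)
PE = mgh = 80.8 kg × 9.2 m/s² × 272.3 m = 2.024e+05 J = 202.4 kJ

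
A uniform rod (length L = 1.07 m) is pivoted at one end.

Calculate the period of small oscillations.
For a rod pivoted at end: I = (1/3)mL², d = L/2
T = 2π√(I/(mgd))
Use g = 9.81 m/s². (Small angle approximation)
I/m = (1/3)L² = 0.3816 m²; d = L/2 = 0.535 m
T = 2π√(I/(mgd)) = 2π√(0.3816/(9.81×0.535)) = 1.694 s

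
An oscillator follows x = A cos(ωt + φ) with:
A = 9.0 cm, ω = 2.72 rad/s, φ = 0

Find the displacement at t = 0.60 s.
x = A cos(ωt + φ) = 9.0×cos(2.72×0.6 + 0) = -0.5505 cm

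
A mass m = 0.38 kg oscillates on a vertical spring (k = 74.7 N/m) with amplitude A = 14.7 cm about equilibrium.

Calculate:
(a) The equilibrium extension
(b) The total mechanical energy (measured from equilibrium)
x_eq = mg/k = 0.38×9.81/74.7 = 0.0499 m = 4.99 cm
E = ½kA² = ½×74.7×(0.147)² = 0.8071 J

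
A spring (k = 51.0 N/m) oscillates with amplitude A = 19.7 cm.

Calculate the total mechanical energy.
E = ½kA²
E = ½kA² = ½×51.0×(0.197)² = 0.9896 J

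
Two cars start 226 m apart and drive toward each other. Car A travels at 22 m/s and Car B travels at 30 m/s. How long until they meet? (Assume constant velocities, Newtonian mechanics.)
Combined speed: v_combined = 22 + 30 = 52 m/s
Time to meet: t = d/52 = 226/52 = 4.35 s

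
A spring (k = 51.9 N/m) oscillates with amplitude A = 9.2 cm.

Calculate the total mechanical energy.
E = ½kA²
E = ½kA² = ½×51.9×(0.092)² = 0.2196 J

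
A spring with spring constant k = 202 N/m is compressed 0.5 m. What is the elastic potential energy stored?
PE = ½kx² = ½×202×0.5² = 25.25 J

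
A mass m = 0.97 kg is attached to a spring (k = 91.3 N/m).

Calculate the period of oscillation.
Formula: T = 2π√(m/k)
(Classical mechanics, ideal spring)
T = 2π√(m/k) = 2π√(0.97/91.3) = 0.6476 s; f = 1/T = 1.544 Hz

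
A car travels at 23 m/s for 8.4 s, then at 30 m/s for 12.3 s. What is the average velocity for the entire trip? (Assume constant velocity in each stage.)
d₁ = v₁t₁ = 23 × 8.4 = 193.2 m
d₂ = v₂t₂ = 30 × 12.3 = 369 m
d_total = 562.2 m, t_total = 20.7 s
v_avg = d_total/t_total = 562.2/20.7 = 27.16 m/s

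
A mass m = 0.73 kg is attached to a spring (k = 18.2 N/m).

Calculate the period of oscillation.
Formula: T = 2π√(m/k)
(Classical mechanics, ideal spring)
T = 2π√(m/k) = 2π√(0.73/18.2) = 1.258 s; f = 1/T = 0.7947 Hz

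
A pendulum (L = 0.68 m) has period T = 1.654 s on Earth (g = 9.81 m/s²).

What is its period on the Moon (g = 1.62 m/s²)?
T = 2π√(L/g), so T_moon/T_earth = √(g_earth/g_moon)
T_moon = 2π√(0.68/1.62) = 4.071 s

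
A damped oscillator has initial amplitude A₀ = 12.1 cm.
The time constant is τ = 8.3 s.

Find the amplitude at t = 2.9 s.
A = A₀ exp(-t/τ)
A = A₀ exp(−t/τ) = 12.1×exp(−2.9/8.3) = 8.532 cm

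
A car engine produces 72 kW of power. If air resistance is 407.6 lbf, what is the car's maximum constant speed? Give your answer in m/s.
P = Fv → v = P/F = 72000 W / 1813 N = 39.71 m/s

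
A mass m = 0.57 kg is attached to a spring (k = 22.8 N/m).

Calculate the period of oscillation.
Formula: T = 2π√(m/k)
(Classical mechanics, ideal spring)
T = 2π√(m/k) = 2π√(0.57/22.8) = 0.9935 s; f = 1/T = 1.007 Hz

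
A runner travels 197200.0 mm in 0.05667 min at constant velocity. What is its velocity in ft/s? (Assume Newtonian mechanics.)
v = d/t (with unit conversion) = 190.3 ft/s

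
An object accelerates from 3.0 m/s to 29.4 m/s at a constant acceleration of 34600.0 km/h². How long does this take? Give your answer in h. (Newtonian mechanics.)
t = (v - v₀)/a (with unit conversion) = 0.002747 h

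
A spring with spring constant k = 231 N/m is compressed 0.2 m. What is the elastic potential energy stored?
PE = ½kx² = ½×231×0.2² = 4.62 J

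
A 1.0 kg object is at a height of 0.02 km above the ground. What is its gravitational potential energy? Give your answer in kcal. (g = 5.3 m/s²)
PE = mgh = 1 kg × 5.3 m/s² × 20 m = 106 J = 0.02533 kcal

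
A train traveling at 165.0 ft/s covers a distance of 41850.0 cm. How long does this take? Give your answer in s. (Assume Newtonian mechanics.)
t = d/v (with unit conversion) = 8.321 s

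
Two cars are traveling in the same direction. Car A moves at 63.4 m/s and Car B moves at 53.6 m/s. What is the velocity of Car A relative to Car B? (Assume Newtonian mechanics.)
v_rel = v_A - v_B = 63.4 - 53.6 = 9.8 m/s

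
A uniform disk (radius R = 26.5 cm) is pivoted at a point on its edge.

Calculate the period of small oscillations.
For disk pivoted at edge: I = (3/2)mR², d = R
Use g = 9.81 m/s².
I/m = (3/2)R² = 0.1053 m²; d = R = 0.265 m
T = 2π√((3/2)R²/(gR)) = 2π√(3R/(2g)) = 1.265 s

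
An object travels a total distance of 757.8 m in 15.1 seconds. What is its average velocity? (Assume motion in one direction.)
v_avg = Δd / Δt = 757.8 / 15.1 = 50.19 m/s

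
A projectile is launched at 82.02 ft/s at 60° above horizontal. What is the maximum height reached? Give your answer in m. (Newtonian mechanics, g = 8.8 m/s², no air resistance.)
H = v₀²sin²(θ)/(2g) (with unit conversion) = 26.63 m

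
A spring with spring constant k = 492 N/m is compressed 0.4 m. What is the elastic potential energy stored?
PE = ½kx² = ½×492×0.4² = 39.36 J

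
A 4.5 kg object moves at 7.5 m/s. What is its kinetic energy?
KE = ½mv² = ½×4.5×7.5² = 126.5625 J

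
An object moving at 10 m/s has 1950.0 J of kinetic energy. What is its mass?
KE = ½mv² → m = 2KE/v² = 2×1950.0/10² = 39.0 kg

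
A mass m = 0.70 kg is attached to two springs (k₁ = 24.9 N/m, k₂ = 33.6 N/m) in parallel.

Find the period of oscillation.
k_eq = k₁+k₂ = 58.5 N/m
T = 2π√(m/k_eq) = 2π√(0.7/58.5) = 0.6873 s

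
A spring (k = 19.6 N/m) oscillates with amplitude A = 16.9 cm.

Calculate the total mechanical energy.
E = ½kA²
E = ½kA² = ½×19.6×(0.169)² = 0.2799 J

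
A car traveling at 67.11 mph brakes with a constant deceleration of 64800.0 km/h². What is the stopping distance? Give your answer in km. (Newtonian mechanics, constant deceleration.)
d = v₀² / (2a) (with unit conversion) = 0.09001 km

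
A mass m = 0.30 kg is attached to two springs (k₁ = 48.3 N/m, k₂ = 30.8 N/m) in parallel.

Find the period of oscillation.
k_eq = k₁+k₂ = 79.1 N/m
T = 2π√(m/k_eq) = 2π√(0.3/79.1) = 0.3869 s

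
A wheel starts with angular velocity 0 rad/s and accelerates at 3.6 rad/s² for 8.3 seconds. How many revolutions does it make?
θ = ω₀t + ½αt² = 0×8.3 + ½×3.6×8.3² = 124.0 rad
Revolutions = θ/(2π) = 124.0/(2π) = 19.74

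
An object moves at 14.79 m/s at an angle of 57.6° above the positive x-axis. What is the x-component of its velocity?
vₓ = v cos(θ) = 14.79 × cos(57.6°) = 7.92 m/s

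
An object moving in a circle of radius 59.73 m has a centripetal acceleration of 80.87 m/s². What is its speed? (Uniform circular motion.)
v = √(a_c × r) = √(80.87 × 59.73) = 69.5 m/s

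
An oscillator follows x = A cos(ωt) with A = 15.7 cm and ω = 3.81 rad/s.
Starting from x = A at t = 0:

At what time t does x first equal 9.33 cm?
cos(ωt) = x/A = 9.33/15.7 = 0.5943
ωt = arccos(0.5943) = 0.9344 rad
t = 0.9344/3.81 = 0.2453 s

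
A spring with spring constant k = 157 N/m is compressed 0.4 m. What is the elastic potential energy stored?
PE = ½kx² = ½×157×0.4² = 12.56 J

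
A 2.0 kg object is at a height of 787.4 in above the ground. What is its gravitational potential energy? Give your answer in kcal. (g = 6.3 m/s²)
PE = mgh = 2 kg × 6.3 m/s² × 20 m = 252 J = 0.06023 kcal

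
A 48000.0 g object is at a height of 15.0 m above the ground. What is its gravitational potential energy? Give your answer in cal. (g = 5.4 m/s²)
PE = mgh = 48 kg × 5.4 m/s² × 15 m = 3888 J = 929.3 cal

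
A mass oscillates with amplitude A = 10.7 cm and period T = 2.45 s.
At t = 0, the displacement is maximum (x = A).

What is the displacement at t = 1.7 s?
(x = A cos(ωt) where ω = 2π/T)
ω = 2π/T = 2π/2.45 = 2.565 rad/s
x = A cos(ωt) = 10.7×cos(2.565×1.7) = -3.695 cm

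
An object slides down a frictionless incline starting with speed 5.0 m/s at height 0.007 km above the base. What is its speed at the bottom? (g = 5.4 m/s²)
½mv₀² + mgh = ½mv² → v = √(v₀² + 2gh) = √(5² + 2×5.4×7) = 10.03 m/s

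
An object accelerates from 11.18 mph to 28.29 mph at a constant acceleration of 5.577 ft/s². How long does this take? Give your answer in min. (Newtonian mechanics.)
t = (v - v₀)/a (with unit conversion) = 0.07499 min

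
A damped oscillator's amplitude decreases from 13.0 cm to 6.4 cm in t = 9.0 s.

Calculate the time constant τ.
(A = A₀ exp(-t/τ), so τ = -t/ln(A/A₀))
A/A₀ = 6.4/13.0 = 0.4923; ln(A/A₀) = -0.7087
τ = −t/ln(A/A₀) = −9.0/-0.7087 = 12.7 s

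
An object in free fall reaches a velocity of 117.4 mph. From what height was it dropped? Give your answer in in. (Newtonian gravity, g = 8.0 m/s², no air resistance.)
h = v²/(2g) (with unit conversion) = 6778.0 in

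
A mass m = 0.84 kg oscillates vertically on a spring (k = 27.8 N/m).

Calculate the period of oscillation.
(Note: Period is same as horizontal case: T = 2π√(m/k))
T = 2π√(m/k) = 2π√(0.84/27.8) = 1.092 s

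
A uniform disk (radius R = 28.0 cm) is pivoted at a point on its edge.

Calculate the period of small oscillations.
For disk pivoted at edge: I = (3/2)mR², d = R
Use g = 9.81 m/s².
I/m = (3/2)R² = 0.1176 m²; d = R = 0.28 m
T = 2π√((3/2)R²/(gR)) = 2π√(3R/(2g)) = 1.3 s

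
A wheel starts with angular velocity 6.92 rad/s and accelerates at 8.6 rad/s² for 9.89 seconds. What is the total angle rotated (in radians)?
θ = ω₀t + ½αt² = 6.92×9.89 + ½×8.6×9.89² = 489.03 rad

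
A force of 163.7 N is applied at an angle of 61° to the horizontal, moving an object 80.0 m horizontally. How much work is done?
W = Fd cosθ = 163.7×80.0×cos(61°) = 6349.1 J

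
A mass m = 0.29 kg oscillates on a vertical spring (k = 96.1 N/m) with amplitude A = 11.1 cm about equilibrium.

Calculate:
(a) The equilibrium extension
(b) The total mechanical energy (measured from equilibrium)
x_eq = mg/k = 0.29×9.81/96.1 = 0.0296 m = 2.96 cm
E = ½kA² = ½×96.1×(0.111)² = 0.592 J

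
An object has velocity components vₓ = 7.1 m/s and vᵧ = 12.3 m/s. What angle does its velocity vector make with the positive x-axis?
θ = arctan(vᵧ/vₓ) = arctan(12.3/7.1) = 60.0°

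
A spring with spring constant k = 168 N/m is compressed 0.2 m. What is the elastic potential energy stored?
PE = ½kx² = ½×168×0.2² = 3.36 J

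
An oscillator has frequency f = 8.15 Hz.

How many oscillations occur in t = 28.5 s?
n = f×t = 8.15×28.5 = 232.3 oscillations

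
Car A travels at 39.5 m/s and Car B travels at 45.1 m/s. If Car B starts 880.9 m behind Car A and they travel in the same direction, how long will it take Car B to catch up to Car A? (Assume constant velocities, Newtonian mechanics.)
Relative speed: v_rel = 45.1 - 39.5 = 5.6 m/s
Time to catch: t = d₀/v_rel = 880.9/5.6 = 157.3 s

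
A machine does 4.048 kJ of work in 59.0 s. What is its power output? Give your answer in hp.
P = W/t = 4048 J / 59 s = 68.61 W = 0.09201 hp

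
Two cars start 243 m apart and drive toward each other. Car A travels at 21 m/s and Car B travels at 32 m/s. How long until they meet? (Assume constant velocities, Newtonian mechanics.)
Combined speed: v_combined = 21 + 32 = 53 m/s
Time to meet: t = d/53 = 243/53 = 4.58 s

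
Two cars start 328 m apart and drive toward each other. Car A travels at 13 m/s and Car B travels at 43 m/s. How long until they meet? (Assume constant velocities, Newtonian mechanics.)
Combined speed: v_combined = 13 + 43 = 56 m/s
Time to meet: t = d/56 = 328/56 = 5.86 s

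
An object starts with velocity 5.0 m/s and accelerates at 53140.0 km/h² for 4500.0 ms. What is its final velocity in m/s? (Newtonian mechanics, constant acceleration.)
v = v₀ + at (with unit conversion) = 23.45 m/s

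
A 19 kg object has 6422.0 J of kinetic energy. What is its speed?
KE = ½mv² → v = √(2KE/m) = √(2×6422.0/19) = 26.0 m/s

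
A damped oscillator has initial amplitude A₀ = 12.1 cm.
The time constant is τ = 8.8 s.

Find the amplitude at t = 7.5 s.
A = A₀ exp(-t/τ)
A = A₀ exp(−t/τ) = 12.1×exp(−7.5/8.8) = 5.16 cm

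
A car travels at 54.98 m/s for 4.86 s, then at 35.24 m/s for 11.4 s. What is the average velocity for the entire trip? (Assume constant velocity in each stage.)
d₁ = v₁t₁ = 54.98 × 4.86 = 267.203 m
d₂ = v₂t₂ = 35.24 × 11.4 = 401.736 m
d_total = 668.94 m, t_total = 16.26 s
v_avg = d_total/t_total = 668.94/16.26 = 41.14 m/s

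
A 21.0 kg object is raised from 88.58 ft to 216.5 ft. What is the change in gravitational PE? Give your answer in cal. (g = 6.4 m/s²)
ΔPE = mg(h₂ − h₁) = 21 kg × 6.4 m/s² × (65.99 − 27) m = 5240 J = 1252.0 cal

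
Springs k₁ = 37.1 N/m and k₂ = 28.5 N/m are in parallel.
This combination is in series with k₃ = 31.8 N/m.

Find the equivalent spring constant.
k₁₂ = k₁ + k₂ = 65.6 N/m (parallel)
1/k_eq = 1/k₁₂ + 1/k₃ → k_eq = 21.42 N/m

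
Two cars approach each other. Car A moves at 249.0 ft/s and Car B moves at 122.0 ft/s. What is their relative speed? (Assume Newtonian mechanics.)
v_rel = v_A + v_B = 249.0 + 122.0 = 371.0 ft/s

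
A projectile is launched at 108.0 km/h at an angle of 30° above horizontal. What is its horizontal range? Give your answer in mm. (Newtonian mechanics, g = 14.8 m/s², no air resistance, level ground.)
R = v₀² sin(2θ) / g (with unit conversion) = 52660.0 mm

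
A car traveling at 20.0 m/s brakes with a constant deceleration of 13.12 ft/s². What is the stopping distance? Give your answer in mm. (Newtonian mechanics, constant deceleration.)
d = v₀² / (2a) (with unit conversion) = 50010.0 mm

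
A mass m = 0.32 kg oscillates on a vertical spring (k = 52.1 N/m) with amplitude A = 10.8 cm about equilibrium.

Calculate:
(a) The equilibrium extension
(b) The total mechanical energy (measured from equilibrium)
x_eq = mg/k = 0.32×9.81/52.1 = 0.06025 m = 6.025 cm
E = ½kA² = ½×52.1×(0.108)² = 0.3038 J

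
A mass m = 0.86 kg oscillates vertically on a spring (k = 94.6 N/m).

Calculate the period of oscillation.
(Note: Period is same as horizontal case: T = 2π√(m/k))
T = 2π√(m/k) = 2π√(0.86/94.6) = 0.5991 s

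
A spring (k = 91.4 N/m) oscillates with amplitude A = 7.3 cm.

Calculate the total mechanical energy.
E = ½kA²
E = ½kA² = ½×91.4×(0.073)² = 0.2435 J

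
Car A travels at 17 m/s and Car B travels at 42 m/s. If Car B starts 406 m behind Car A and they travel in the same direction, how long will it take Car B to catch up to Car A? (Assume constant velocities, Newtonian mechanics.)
Relative speed: v_rel = 42 - 17 = 25 m/s
Time to catch: t = d₀/v_rel = 406/25 = 16.24 s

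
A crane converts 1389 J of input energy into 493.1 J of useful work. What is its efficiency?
η = W_out/W_in = 493.1/1389 = 0.355 = 35.5%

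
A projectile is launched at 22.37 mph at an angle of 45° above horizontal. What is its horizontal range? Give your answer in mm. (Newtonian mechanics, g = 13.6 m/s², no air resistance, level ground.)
R = v₀² sin(2θ) / g (with unit conversion) = 7353.0 mm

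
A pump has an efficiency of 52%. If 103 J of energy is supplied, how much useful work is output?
W_out = η × W_in = 0.52 × 103 = 53.56 J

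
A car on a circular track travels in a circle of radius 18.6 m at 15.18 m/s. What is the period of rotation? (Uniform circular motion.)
T = 2πr/v = 2π×18.6/15.18 = 7.7 s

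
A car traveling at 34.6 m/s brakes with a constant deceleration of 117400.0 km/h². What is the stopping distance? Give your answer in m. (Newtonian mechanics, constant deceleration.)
d = v₀² / (2a) (with unit conversion) = 66.08 m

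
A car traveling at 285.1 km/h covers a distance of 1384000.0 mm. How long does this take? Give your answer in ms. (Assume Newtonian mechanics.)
t = d/v (with unit conversion) = 17480.0 ms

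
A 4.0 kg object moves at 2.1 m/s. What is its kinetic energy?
KE = ½mv² = ½×4.0×2.1² = 8.82 J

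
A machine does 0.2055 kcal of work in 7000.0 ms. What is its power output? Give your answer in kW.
P = W/t = 859.8 J / 7 s = 122.8 W = 0.1228 kW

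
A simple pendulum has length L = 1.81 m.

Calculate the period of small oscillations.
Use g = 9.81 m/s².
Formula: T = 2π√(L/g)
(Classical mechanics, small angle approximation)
T = 2π√(L/g) = 2π√(1.81/9.81) = 2.699 s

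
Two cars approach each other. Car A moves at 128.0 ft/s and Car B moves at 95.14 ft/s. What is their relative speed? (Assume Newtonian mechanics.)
v_rel = v_A + v_B = 128.0 + 95.14 = 223.1 ft/s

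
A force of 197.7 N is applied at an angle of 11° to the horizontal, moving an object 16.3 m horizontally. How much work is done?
W = Fd cosθ = 197.7×16.3×cos(11°) = 3163.3 J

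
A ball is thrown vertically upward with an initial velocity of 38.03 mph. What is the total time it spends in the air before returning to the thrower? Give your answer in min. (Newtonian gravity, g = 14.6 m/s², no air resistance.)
t_total = 2v₀/g (with unit conversion) = 0.03881 min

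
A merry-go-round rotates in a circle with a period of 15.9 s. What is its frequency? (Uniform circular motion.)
f = 1/T = 1/15.9 = 0.0629 Hz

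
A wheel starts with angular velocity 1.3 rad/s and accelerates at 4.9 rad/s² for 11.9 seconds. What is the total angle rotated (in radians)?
θ = ω₀t + ½αt² = 1.3×11.9 + ½×4.9×11.9² = 362.41 rad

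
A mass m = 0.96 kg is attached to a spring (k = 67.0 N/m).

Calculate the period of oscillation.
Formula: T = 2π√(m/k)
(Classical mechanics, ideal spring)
T = 2π√(m/k) = 2π√(0.96/67.0) = 0.7521 s; f = 1/T = 1.33 Hz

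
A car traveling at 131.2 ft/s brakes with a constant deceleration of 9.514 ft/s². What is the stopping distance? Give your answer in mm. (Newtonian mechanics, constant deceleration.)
d = v₀² / (2a) (with unit conversion) = 275700.0 mm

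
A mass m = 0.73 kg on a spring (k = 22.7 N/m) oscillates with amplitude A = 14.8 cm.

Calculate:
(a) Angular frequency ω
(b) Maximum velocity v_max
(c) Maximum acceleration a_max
ω = √(k/m) = √(22.7/0.73) = 5.576 rad/s
v_max = ωA = 5.576×0.148 = 0.8253 m/s
a_max = ω²A = 5.576²×0.148 = 4.602 m/s²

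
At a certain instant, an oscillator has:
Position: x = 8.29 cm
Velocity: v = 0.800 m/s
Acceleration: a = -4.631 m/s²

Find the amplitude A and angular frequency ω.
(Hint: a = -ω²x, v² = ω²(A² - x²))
a = −ω²x → ω = √(|a|/x) = √(4.631/0.0829) = 7.474 rad/s
v² = ω²(A² − x²) → A = √(x² + v²/ω²) = √(0.0829² + 0.8²/7.474²) = 0.1354 m = 13.54 cm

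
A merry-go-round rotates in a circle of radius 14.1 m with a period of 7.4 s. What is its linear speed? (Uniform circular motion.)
v = 2πr/T = 2π×14.1/7.4 = 11.97 m/s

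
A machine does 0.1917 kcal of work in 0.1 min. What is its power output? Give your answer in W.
P = W/t = 802.1 J / 6 s = 133.7 W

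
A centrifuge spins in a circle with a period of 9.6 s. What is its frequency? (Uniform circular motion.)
f = 1/T = 1/9.6 = 0.1042 Hz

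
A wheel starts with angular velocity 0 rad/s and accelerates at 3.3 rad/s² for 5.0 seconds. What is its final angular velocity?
ω = ω₀ + αt = 0 + 3.3 × 5.0 = 16.5 rad/s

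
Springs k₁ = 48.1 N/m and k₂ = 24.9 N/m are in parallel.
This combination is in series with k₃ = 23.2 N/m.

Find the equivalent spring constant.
k₁₂ = k₁ + k₂ = 73 N/m (parallel)
1/k_eq = 1/k₁₂ + 1/k₃ → k_eq = 17.6 N/m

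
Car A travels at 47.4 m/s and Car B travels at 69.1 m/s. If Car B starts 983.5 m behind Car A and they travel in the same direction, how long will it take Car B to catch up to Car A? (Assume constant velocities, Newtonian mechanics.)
Relative speed: v_rel = 69.1 - 47.4 = 21.7 m/s
Time to catch: t = d₀/v_rel = 983.5/21.7 = 45.32 s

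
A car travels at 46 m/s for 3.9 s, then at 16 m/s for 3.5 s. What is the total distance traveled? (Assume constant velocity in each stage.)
d₁ = v₁t₁ = 46 × 3.9 = 179.4 m
d₂ = v₂t₂ = 16 × 3.5 = 56 m
d_total = 179.4 + 56 = 235.4 m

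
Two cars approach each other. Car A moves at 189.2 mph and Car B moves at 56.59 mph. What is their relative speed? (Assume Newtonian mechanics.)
v_rel = v_A + v_B = 189.2 + 56.59 = 245.8 mph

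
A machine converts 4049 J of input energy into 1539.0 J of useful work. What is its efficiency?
η = W_out/W_in = 1539.0/4049 = 0.3801 = 38.01%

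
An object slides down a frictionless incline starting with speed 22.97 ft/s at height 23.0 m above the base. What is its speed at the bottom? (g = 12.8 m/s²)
½mv₀² + mgh = ½mv² → v = √(v₀² + 2gh) = √(7.001² + 2×12.8×23) = 25.26 m/s = 82.86 ft/s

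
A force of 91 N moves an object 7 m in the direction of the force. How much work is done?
W = Fd = 91×7 = 637.0 J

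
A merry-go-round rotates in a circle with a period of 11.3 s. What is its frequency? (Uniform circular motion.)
f = 1/T = 1/11.3 = 0.0885 Hz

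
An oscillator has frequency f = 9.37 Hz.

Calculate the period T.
T = 1/f = 1/9.37 = 0.1067 s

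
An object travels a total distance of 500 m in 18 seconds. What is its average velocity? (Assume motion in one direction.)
v_avg = Δd / Δt = 500 / 18 = 27.78 m/s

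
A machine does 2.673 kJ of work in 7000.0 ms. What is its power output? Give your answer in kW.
P = W/t = 2673 J / 7 s = 381.9 W = 0.3819 kW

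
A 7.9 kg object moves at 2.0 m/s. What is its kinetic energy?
KE = ½mv² = ½×7.9×2.0² = 15.8 J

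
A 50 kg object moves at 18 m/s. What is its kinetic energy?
KE = ½mv² = ½×50×18² = 8100.0 J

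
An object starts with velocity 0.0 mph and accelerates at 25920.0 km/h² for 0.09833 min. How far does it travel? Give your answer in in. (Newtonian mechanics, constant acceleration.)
d = v₀t + ½at² (with unit conversion) = 1370.0 in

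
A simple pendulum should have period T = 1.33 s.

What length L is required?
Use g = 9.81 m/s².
T = 2π√(L/g) → L = g(T/2π)² = 9.81×(1.33/2π)² = 0.4396 m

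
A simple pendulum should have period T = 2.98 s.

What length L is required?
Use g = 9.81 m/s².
T = 2π√(L/g) → L = g(T/2π)² = 9.81×(2.98/2π)² = 2.207 m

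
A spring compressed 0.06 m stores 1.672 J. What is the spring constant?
PE = ½kx² → k = 2PE/x² = 2×1.672/0.06² = 928.9 N/m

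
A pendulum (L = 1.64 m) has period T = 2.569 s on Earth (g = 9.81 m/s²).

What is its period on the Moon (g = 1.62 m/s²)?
T = 2π√(L/g), so T_moon/T_earth = √(g_earth/g_moon)
T_moon = 2π√(1.64/1.62) = 6.322 s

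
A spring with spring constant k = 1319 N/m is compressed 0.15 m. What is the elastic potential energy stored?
PE = ½kx² = ½×1319×0.15² = 14.84 J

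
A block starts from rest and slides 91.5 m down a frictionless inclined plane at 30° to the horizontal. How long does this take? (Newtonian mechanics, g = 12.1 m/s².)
a = g sin(θ) = 12.1 × sin(30°) = 6.05 m/s²
t = √(2d/a) = √(2 × 91.5 / 6.05) = 5.5 s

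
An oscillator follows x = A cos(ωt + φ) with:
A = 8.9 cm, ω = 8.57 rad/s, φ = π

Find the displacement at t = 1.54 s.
x = A cos(ωt + φ) = 8.9×cos(8.57×1.54 + π) = -7.184 cm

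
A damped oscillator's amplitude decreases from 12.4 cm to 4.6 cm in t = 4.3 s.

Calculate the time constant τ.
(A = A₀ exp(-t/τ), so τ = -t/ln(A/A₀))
A/A₀ = 4.6/12.4 = 0.371; ln(A/A₀) = -0.9916
τ = −t/ln(A/A₀) = −4.3/-0.9916 = 4.336 s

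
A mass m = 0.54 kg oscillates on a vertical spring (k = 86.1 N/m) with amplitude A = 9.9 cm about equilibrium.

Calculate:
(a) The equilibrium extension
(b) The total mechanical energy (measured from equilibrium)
x_eq = mg/k = 0.54×9.81/86.1 = 0.06153 m = 6.153 cm
E = ½kA² = ½×86.1×(0.099)² = 0.4219 J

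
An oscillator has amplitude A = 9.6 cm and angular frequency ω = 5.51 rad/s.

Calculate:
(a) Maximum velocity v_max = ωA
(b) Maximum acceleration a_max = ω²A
v_max = ωA = 5.51×0.096 = 0.529 m/s
a_max = ω²A = 5.51²×0.096 = 2.915 m/s²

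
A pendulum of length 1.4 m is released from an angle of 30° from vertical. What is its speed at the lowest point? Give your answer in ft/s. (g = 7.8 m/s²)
h = L(1 − cosθ) = 1.4×(1 − cos30°) = 0.1876 m
v = √(2gh) = √(2×7.8×0.1876) = 1.711 m/s = 5.612 ft/s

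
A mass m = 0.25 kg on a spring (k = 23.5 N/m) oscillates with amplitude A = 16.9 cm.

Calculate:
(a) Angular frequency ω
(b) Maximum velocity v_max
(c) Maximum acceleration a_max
ω = √(k/m) = √(23.5/0.25) = 9.695 rad/s
v_max = ωA = 9.695×0.169 = 1.639 m/s
a_max = ω²A = 9.695²×0.169 = 15.89 m/s²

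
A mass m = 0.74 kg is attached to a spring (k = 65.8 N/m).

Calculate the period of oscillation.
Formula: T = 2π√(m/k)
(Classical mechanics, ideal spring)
T = 2π√(m/k) = 2π√(0.74/65.8) = 0.6663 s; f = 1/T = 1.501 Hz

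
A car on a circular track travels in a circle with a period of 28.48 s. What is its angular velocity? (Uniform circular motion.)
ω = 2π/T = 2π/28.48 = 0.2206 rad/s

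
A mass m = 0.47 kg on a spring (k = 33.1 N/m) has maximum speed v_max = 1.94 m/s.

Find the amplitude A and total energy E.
½mv²_max = ½kA² → A = v_max√(m/k) = 1.94×√(0.47/33.1) = 0.2312 m = 23.12 cm
E = ½mv²_max = ½×0.47×1.94² = 0.8844 J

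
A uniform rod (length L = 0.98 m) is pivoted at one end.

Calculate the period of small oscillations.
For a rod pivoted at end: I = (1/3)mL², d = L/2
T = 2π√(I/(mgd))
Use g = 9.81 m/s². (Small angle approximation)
I/m = (1/3)L² = 0.3201 m²; d = L/2 = 0.49 m
T = 2π√(I/(mgd)) = 2π√(0.3201/(9.81×0.49)) = 1.621 s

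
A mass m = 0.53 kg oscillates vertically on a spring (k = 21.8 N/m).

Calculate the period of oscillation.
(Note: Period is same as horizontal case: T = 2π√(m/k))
T = 2π√(m/k) = 2π√(0.53/21.8) = 0.9797 s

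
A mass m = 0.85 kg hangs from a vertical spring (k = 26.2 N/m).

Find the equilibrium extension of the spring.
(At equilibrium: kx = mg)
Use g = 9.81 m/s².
x_eq = mg/k = 0.85×9.81/26.2 = 0.3183 m = 31.83 cm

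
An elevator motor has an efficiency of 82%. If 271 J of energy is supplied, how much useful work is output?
W_out = η × W_in = 0.82 × 271 = 222.22 J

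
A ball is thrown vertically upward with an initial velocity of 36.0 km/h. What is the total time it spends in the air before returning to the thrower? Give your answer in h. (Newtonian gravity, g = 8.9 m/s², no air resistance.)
t_total = 2v₀/g (with unit conversion) = 0.0006242 h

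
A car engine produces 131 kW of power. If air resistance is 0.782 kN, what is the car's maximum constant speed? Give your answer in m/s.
P = Fv → v = P/F = 131000 W / 782 N = 167.5 m/s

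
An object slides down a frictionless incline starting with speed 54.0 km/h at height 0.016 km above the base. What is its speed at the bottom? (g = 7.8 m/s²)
½mv₀² + mgh = ½mv² → v = √(v₀² + 2gh) = √(15² + 2×7.8×16) = 21.79 m/s = 78.43 km/h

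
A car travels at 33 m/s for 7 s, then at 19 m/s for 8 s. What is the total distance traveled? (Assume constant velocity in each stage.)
d₁ = v₁t₁ = 33 × 7 = 231 m
d₂ = v₂t₂ = 19 × 8 = 152 m
d_total = 231 + 152 = 383 m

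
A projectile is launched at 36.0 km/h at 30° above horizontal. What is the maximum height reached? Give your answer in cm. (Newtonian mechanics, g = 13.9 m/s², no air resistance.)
H = v₀²sin²(θ)/(2g) (with unit conversion) = 89.93 cm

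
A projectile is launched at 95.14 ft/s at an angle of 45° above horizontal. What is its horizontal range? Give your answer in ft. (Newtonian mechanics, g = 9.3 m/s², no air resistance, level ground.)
R = v₀² sin(2θ) / g (with unit conversion) = 296.7 ft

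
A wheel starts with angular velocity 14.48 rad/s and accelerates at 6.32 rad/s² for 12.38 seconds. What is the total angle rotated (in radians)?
θ = ω₀t + ½αt² = 14.48×12.38 + ½×6.32×12.38² = 663.58 rad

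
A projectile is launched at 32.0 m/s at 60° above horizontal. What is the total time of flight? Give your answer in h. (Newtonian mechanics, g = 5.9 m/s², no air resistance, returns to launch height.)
T = 2v₀sin(θ)/g (with unit conversion) = 0.002609 h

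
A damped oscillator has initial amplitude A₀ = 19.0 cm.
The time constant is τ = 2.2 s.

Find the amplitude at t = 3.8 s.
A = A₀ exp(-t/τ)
A = A₀ exp(−t/τ) = 19.0×exp(−3.8/2.2) = 3.378 cm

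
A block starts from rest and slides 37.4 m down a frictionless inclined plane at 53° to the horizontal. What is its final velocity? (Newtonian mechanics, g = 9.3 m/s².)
a = g sin(θ) = 9.3 × sin(53°) = 7.43 m/s²
v = √(2ad) = √(2 × 7.43 × 37.4) = 23.57 m/s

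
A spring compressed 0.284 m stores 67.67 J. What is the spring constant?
PE = ½kx² → k = 2PE/x² = 2×67.67/0.284² = 1678.0 N/m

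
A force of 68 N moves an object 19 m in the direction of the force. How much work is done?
W = Fd = 68×19 = 1292.0 J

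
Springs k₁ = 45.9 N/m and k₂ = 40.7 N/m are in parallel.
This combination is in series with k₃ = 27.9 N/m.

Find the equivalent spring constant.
k₁₂ = k₁ + k₂ = 86.6 N/m (parallel)
1/k_eq = 1/k₁₂ + 1/k₃ → k_eq = 21.1 N/m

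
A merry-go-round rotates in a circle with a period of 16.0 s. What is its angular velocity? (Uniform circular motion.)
ω = 2π/T = 2π/16.0 = 0.3927 rad/s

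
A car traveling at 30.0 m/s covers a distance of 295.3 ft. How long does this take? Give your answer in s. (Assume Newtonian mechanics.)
t = d/v (with unit conversion) = 3.0 s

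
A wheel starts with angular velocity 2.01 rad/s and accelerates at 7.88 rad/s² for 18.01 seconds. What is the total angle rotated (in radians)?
θ = ω₀t + ½αt² = 2.01×18.01 + ½×7.88×18.01² = 1314.18 rad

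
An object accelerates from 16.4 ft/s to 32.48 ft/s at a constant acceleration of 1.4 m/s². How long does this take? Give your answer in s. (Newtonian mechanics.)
t = (v - v₀)/a (with unit conversion) = 3.501 s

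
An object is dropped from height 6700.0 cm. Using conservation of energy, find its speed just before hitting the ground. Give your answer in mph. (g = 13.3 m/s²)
mgh = ½mv² → v = √(2gh) = √(2×13.3×67) = 42.22 m/s = 94.43 mph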